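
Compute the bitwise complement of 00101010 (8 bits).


Original: 00101010
Invert all bits:
  bit 0: 0 → 1
  bit 1: 0 → 1
  bit 2: 1 → 0
  bit 3: 0 → 1
  bit 4: 1 → 0
  bit 5: 0 → 1
  bit 6: 1 → 0
  bit 7: 0 → 1
= 11010101


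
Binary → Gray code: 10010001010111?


Binary: 10010001010111
Gray code: G = B XOR (B >> 1)
B >> 1 = 01001000101011
10010001010111 XOR 01001000101011:
  1 XOR 0 = 1
  0 XOR 1 = 1
  0 XOR 0 = 0
  1 XOR 0 = 1
  0 XOR 1 = 1
  0 XOR 0 = 0
  0 XOR 0 = 0
  1 XOR 0 = 1
  0 XOR 1 = 1
  1 XOR 0 = 1
  0 XOR 1 = 1
  1 XOR 0 = 1
  1 XOR 1 = 0
  1 XOR 1 = 0
= 11011001111100


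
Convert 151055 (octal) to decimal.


Positional values:
Position 0: 5 × 8^0 = 5
Position 1: 5 × 8^1 = 40
Position 2: 0 × 8^2 = 0
Position 3: 1 × 8^3 = 512
Position 4: 5 × 8^4 = 20480
Position 5: 1 × 8^5 = 32768
Sum = 5 + 40 + 0 + 512 + 20480 + 32768
= 53805


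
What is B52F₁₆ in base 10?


Positional values:
Position 0: F × 16^0 = 15 × 1 = 15
Position 1: 2 × 16^1 = 2 × 16 = 32
Position 2: 5 × 16^2 = 5 × 256 = 1280
Position 3: B × 16^3 = 11 × 4096 = 45056
Sum = 15 + 32 + 1280 + 45056
= 46383


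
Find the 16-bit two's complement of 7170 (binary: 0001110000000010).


Original: 0001110000000010
Step 1 - Invert all bits: 1110001111111101
Step 2 - Add 1: 1110001111111101 + 1
= 1110001111111110 (represents -7170)


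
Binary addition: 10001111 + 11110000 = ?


Align and add column by column (LSB to MSB, carry propagating):
  010001111
+ 011110000
  ---------
  col 0: 1 + 0 + 0 (carry in) = 1 → bit 1, carry out 0
  col 1: 1 + 0 + 0 (carry in) = 1 → bit 1, carry out 0
  col 2: 1 + 0 + 0 (carry in) = 1 → bit 1, carry out 0
  col 3: 1 + 0 + 0 (carry in) = 1 → bit 1, carry out 0
  col 4: 0 + 1 + 0 (carry in) = 1 → bit 1, carry out 0
  col 5: 0 + 1 + 0 (carry in) = 1 → bit 1, carry out 0
  col 6: 0 + 1 + 0 (carry in) = 1 → bit 1, carry out 0
  col 7: 1 + 1 + 0 (carry in) = 2 → bit 0, carry out 1
  col 8: 0 + 0 + 1 (carry in) = 1 → bit 1, carry out 0
Reading bits MSB→LSB: 101111111
Strip leading zeros: 101111111
= 101111111


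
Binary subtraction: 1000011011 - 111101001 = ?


Align and subtract column by column (LSB to MSB, borrowing when needed):
  1000011011
- 0111101001
  ----------
  col 0: (1 - 0 borrow-in) - 1 → 1 - 1 = 0, borrow out 0
  col 1: (1 - 0 borrow-in) - 0 → 1 - 0 = 1, borrow out 0
  col 2: (0 - 0 borrow-in) - 0 → 0 - 0 = 0, borrow out 0
  col 3: (1 - 0 borrow-in) - 1 → 1 - 1 = 0, borrow out 0
  col 4: (1 - 0 borrow-in) - 0 → 1 - 0 = 1, borrow out 0
  col 5: (0 - 0 borrow-in) - 1 → borrow from next column: (0+2) - 1 = 1, borrow out 1
  col 6: (0 - 1 borrow-in) - 1 → borrow from next column: (-1+2) - 1 = 0, borrow out 1
  col 7: (0 - 1 borrow-in) - 1 → borrow from next column: (-1+2) - 1 = 0, borrow out 1
  col 8: (0 - 1 borrow-in) - 1 → borrow from next column: (-1+2) - 1 = 0, borrow out 1
  col 9: (1 - 1 borrow-in) - 0 → 0 - 0 = 0, borrow out 0
Reading bits MSB→LSB: 0000110010
Strip leading zeros: 110010
= 110010


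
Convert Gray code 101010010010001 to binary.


Gray code: 101010010010001
MSB stays the same: 1
Each subsequent bit = prev_binary XOR current_gray:
  B[1] = 1 XOR 0 = 1
  B[2] = 1 XOR 1 = 0
  B[3] = 0 XOR 0 = 0
  B[4] = 0 XOR 1 = 1
  B[5] = 1 XOR 0 = 1
  B[6] = 1 XOR 0 = 1
  B[7] = 1 XOR 1 = 0
  B[8] = 0 XOR 0 = 0
  B[9] = 0 XOR 0 = 0
  B[10] = 0 XOR 1 = 1
  B[11] = 1 XOR 0 = 1
  B[12] = 1 XOR 0 = 1
  B[13] = 1 XOR 0 = 1
  B[14] = 1 XOR 1 = 0
= 110011100011110 (26398 decimal)


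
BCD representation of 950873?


Each digit → 4-bit binary:
  9 → 1001
  5 → 0101
  0 → 0000
  8 → 1000
  7 → 0111
  3 → 0011
= 1001 0101 0000 1000 0111 0011


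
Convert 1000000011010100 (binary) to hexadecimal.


Group into 4-bit nibbles: 1000000011010100
  1000 = 8
  0000 = 0
  1101 = D
  0100 = 4
= 0x80D4


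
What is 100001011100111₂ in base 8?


Group into 3-bit groups: 100001011100111
  100 = 4
  001 = 1
  011 = 3
  100 = 4
  111 = 7
= 0o41347


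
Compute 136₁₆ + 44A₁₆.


Align and add column by column (LSB to MSB, each column mod 16 with carry):
  0136
+ 044A
  ----
  col 0: 6(6) + A(10) + 0 (carry in) = 16 → 0(0), carry out 1
  col 1: 3(3) + 4(4) + 1 (carry in) = 8 → 8(8), carry out 0
  col 2: 1(1) + 4(4) + 0 (carry in) = 5 → 5(5), carry out 0
  col 3: 0(0) + 0(0) + 0 (carry in) = 0 → 0(0), carry out 0
Reading digits MSB→LSB: 0580
Strip leading zeros: 580
= 0x580


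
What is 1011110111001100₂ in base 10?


Positional values:
Bit 2: 1 × 2^2 = 4
Bit 3: 1 × 2^3 = 8
Bit 6: 1 × 2^6 = 64
Bit 7: 1 × 2^7 = 128
Bit 8: 1 × 2^8 = 256
Bit 10: 1 × 2^10 = 1024
Bit 11: 1 × 2^11 = 2048
Bit 12: 1 × 2^12 = 4096
Bit 13: 1 × 2^13 = 8192
Bit 15: 1 × 2^15 = 32768
Sum = 4 + 8 + 64 + 128 + 256 + 1024 + 2048 + 4096 + 8192 + 32768
= 48588


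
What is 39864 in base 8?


Divide by 8 repeatedly:
39864 ÷ 8 = 4983 remainder 0
4983 ÷ 8 = 622 remainder 7
622 ÷ 8 = 77 remainder 6
77 ÷ 8 = 9 remainder 5
9 ÷ 8 = 1 remainder 1
1 ÷ 8 = 0 remainder 1
Reading remainders bottom-up:
= 0o115670


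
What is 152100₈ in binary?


Each octal digit → 3 binary bits:
  1 = 001
  5 = 101
  2 = 010
  1 = 001
  0 = 000
  0 = 000
Concatenate: 001 101 010 001 000 000
= 001101010001000000


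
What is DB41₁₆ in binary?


Each hex digit → 4 binary bits:
  D = 1101
  B = 1011
  4 = 0100
  1 = 0001
Concatenate: 1101 1011 0100 0001
= 1101101101000001


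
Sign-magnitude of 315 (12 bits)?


Sign bit: 0 (positive)
Magnitude: 315 = 00100111011
= 000100111011


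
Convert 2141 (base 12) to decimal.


Positional values (base 12):
  1 × 12^0 = 1 × 1 = 1
  4 × 12^1 = 4 × 12 = 48
  1 × 12^2 = 1 × 144 = 144
  2 × 12^3 = 2 × 1728 = 3456
Sum = 1 + 48 + 144 + 3456
= 3649


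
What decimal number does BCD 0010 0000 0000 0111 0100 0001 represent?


Each 4-bit group → digit:
  0010 → 2
  0000 → 0
  0000 → 0
  0111 → 7
  0100 → 4
  0001 → 1
= 200741


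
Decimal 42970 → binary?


Divide by 2 repeatedly:
42970 ÷ 2 = 21485 remainder 0
21485 ÷ 2 = 10742 remainder 1
10742 ÷ 2 = 5371 remainder 0
5371 ÷ 2 = 2685 remainder 1
2685 ÷ 2 = 1342 remainder 1
1342 ÷ 2 = 671 remainder 0
671 ÷ 2 = 335 remainder 1
335 ÷ 2 = 167 remainder 1
167 ÷ 2 = 83 remainder 1
83 ÷ 2 = 41 remainder 1
41 ÷ 2 = 20 remainder 1
20 ÷ 2 = 10 remainder 0
10 ÷ 2 = 5 remainder 0
5 ÷ 2 = 2 remainder 1
2 ÷ 2 = 1 remainder 0
1 ÷ 2 = 0 remainder 1
Reading remainders bottom-up:
= 1010011111011010


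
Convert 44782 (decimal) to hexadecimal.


Divide by 16 repeatedly:
44782 ÷ 16 = 2798 remainder 14 (E)
2798 ÷ 16 = 174 remainder 14 (E)
174 ÷ 16 = 10 remainder 14 (E)
10 ÷ 16 = 0 remainder 10 (A)
Reading remainders bottom-up:
= 0xAEEE


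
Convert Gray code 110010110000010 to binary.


Gray code: 110010110000010
MSB stays the same: 1
Each subsequent bit = prev_binary XOR current_gray:
  B[1] = 1 XOR 1 = 0
  B[2] = 0 XOR 0 = 0
  B[3] = 0 XOR 0 = 0
  B[4] = 0 XOR 1 = 1
  B[5] = 1 XOR 0 = 1
  B[6] = 1 XOR 1 = 0
  B[7] = 0 XOR 1 = 1
  B[8] = 1 XOR 0 = 1
  B[9] = 1 XOR 0 = 1
  B[10] = 1 XOR 0 = 1
  B[11] = 1 XOR 0 = 1
  B[12] = 1 XOR 0 = 1
  B[13] = 1 XOR 1 = 0
  B[14] = 0 XOR 0 = 0
= 100011011111100 (18172 decimal)


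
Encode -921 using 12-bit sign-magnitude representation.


Sign bit: 1 (negative)
Magnitude: 921 = 01110011001
= 101110011001


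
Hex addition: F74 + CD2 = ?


Align and add column by column (LSB to MSB, each column mod 16 with carry):
  0F74
+ 0CD2
  ----
  col 0: 4(4) + 2(2) + 0 (carry in) = 6 → 6(6), carry out 0
  col 1: 7(7) + D(13) + 0 (carry in) = 20 → 4(4), carry out 1
  col 2: F(15) + C(12) + 1 (carry in) = 28 → C(12), carry out 1
  col 3: 0(0) + 0(0) + 1 (carry in) = 1 → 1(1), carry out 0
Reading digits MSB→LSB: 1C46
Strip leading zeros: 1C46
= 0x1C46


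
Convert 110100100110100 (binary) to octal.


Group into 3-bit groups: 110100100110100
  110 = 6
  100 = 4
  100 = 4
  110 = 6
  100 = 4
= 0o64464


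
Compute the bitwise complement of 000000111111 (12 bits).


Original: 000000111111
Invert all bits:
  bit 0: 0 → 1
  bit 1: 0 → 1
  bit 2: 0 → 1
  bit 3: 0 → 1
  bit 4: 0 → 1
  bit 5: 0 → 1
  bit 6: 1 → 0
  bit 7: 1 → 0
  bit 8: 1 → 0
  bit 9: 1 → 0
  bit 10: 1 → 0
  bit 11: 1 → 0
= 111111000000


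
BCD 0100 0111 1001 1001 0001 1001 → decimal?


Each 4-bit group → digit:
  0100 → 4
  0111 → 7
  1001 → 9
  1001 → 9
  0001 → 1
  1001 → 9
= 479919


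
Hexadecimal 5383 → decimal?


Positional values:
Position 0: 3 × 16^0 = 3 × 1 = 3
Position 1: 8 × 16^1 = 8 × 16 = 128
Position 2: 3 × 16^2 = 3 × 256 = 768
Position 3: 5 × 16^3 = 5 × 4096 = 20480
Sum = 3 + 128 + 768 + 20480
= 21379


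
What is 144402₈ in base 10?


Positional values:
Position 0: 2 × 8^0 = 2
Position 1: 0 × 8^1 = 0
Position 2: 4 × 8^2 = 256
Position 3: 4 × 8^3 = 2048
Position 4: 4 × 8^4 = 16384
Position 5: 1 × 8^5 = 32768
Sum = 2 + 0 + 256 + 2048 + 16384 + 32768
= 51458


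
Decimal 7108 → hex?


Divide by 16 repeatedly:
7108 ÷ 16 = 444 remainder 4 (4)
444 ÷ 16 = 27 remainder 12 (C)
27 ÷ 16 = 1 remainder 11 (B)
1 ÷ 16 = 0 remainder 1 (1)
Reading remainders bottom-up:
= 0x1BC4


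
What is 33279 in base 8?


Divide by 8 repeatedly:
33279 ÷ 8 = 4159 remainder 7
4159 ÷ 8 = 519 remainder 7
519 ÷ 8 = 64 remainder 7
64 ÷ 8 = 8 remainder 0
8 ÷ 8 = 1 remainder 0
1 ÷ 8 = 0 remainder 1
Reading remainders bottom-up:
= 0o100777


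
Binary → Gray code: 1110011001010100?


Binary: 1110011001010100
Gray code: G = B XOR (B >> 1)
B >> 1 = 0111001100101010
1110011001010100 XOR 0111001100101010:
  1 XOR 0 = 1
  1 XOR 1 = 0
  1 XOR 1 = 0
  0 XOR 1 = 1
  0 XOR 0 = 0
  1 XOR 0 = 1
  1 XOR 1 = 0
  0 XOR 1 = 1
  0 XOR 0 = 0
  1 XOR 0 = 1
  0 XOR 1 = 1
  1 XOR 0 = 1
  0 XOR 1 = 1
  1 XOR 0 = 1
  0 XOR 1 = 1
  0 XOR 0 = 0
= 1001010101111110


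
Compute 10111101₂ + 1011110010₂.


Align and add column by column (LSB to MSB, carry propagating):
  00010111101
+ 01011110010
  -----------
  col 0: 1 + 0 + 0 (carry in) = 1 → bit 1, carry out 0
  col 1: 0 + 1 + 0 (carry in) = 1 → bit 1, carry out 0
  col 2: 1 + 0 + 0 (carry in) = 1 → bit 1, carry out 0
  col 3: 1 + 0 + 0 (carry in) = 1 → bit 1, carry out 0
  col 4: 1 + 1 + 0 (carry in) = 2 → bit 0, carry out 1
  col 5: 1 + 1 + 1 (carry in) = 3 → bit 1, carry out 1
  col 6: 0 + 1 + 1 (carry in) = 2 → bit 0, carry out 1
  col 7: 1 + 1 + 1 (carry in) = 3 → bit 1, carry out 1
  col 8: 0 + 0 + 1 (carry in) = 1 → bit 1, carry out 0
  col 9: 0 + 1 + 0 (carry in) = 1 → bit 1, carry out 0
  col 10: 0 + 0 + 0 (carry in) = 0 → bit 0, carry out 0
Reading bits MSB→LSB: 01110101111
Strip leading zeros: 1110101111
= 1110101111


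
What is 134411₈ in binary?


Each octal digit → 3 binary bits:
  1 = 001
  3 = 011
  4 = 100
  4 = 100
  1 = 001
  1 = 001
Concatenate: 001 011 100 100 001 001
= 001011100100001001


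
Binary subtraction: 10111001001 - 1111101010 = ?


Align and subtract column by column (LSB to MSB, borrowing when needed):
  10111001001
- 01111101010
  -----------
  col 0: (1 - 0 borrow-in) - 0 → 1 - 0 = 1, borrow out 0
  col 1: (0 - 0 borrow-in) - 1 → borrow from next column: (0+2) - 1 = 1, borrow out 1
  col 2: (0 - 1 borrow-in) - 0 → borrow from next column: (-1+2) - 0 = 1, borrow out 1
  col 3: (1 - 1 borrow-in) - 1 → borrow from next column: (0+2) - 1 = 1, borrow out 1
  col 4: (0 - 1 borrow-in) - 0 → borrow from next column: (-1+2) - 0 = 1, borrow out 1
  col 5: (0 - 1 borrow-in) - 1 → borrow from next column: (-1+2) - 1 = 0, borrow out 1
  col 6: (1 - 1 borrow-in) - 1 → borrow from next column: (0+2) - 1 = 1, borrow out 1
  col 7: (1 - 1 borrow-in) - 1 → borrow from next column: (0+2) - 1 = 1, borrow out 1
  col 8: (1 - 1 borrow-in) - 1 → borrow from next column: (0+2) - 1 = 1, borrow out 1
  col 9: (0 - 1 borrow-in) - 1 → borrow from next column: (-1+2) - 1 = 0, borrow out 1
  col 10: (1 - 1 borrow-in) - 0 → 0 - 0 = 0, borrow out 0
Reading bits MSB→LSB: 00111011111
Strip leading zeros: 111011111
= 111011111


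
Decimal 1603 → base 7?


Divide by 7 repeatedly:
1603 ÷ 7 = 229 remainder 0
229 ÷ 7 = 32 remainder 5
32 ÷ 7 = 4 remainder 4
4 ÷ 7 = 0 remainder 4
Reading remainders bottom-up:
= 4450


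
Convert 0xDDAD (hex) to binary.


Each hex digit → 4 binary bits:
  D = 1101
  D = 1101
  A = 1010
  D = 1101
Concatenate: 1101 1101 1010 1101
= 1101110110101101


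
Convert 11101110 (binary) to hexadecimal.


Group into 4-bit nibbles: 11101110
  1110 = E
  1110 = E
= 0xEE


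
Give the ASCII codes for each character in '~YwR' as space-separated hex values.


String: '~YwR'  (4 characters)
Per-character ASCII lookup:
  '~': special character: '~' = 126 → 0x7E
  'Y': uppercase starts at 65: 'Y' = 65 + 24 = 89 → 0x59
  'w': lowercase starts at 97: 'w' = 97 + 22 = 119 → 0x77
  'R': uppercase starts at 65: 'R' = 65 + 17 = 82 → 0x52
= 0x7E 0x59 0x77 0x52


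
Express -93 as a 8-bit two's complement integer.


Original: 01011101
Step 1 - Invert all bits: 10100010
Step 2 - Add 1: 10100010 + 1
= 10100011 (represents -93)


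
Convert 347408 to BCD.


Each digit → 4-bit binary:
  3 → 0011
  4 → 0100
  7 → 0111
  4 → 0100
  0 → 0000
  8 → 1000
= 0011 0100 0111 0100 0000 1000


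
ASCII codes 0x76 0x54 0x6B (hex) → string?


Codes (hex): 0x76 0x54 0x6B
Per-code ASCII lookup:
  0x76 = 118  (range 97-122: lowercase, 118 - 97 = 21) → 'v'
  0x54 = 84  (range 65-90: uppercase, 84 - 65 = 19) → 'T'
  0x6B = 107  (range 97-122: lowercase, 107 - 97 = 10) → 'k'
= 'vTk'


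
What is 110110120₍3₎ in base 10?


Positional values (base 3):
  0 × 3^0 = 0 × 1 = 0
  2 × 3^1 = 2 × 3 = 6
  1 × 3^2 = 1 × 9 = 9
  0 × 3^3 = 0 × 27 = 0
  1 × 3^4 = 1 × 81 = 81
  1 × 3^5 = 1 × 243 = 243
  0 × 3^6 = 0 × 729 = 0
  1 × 3^7 = 1 × 2187 = 2187
  1 × 3^8 = 1 × 6561 = 6561
Sum = 0 + 6 + 9 + 0 + 81 + 243 + 0 + 2187 + 6561
= 9087


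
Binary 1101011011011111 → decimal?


Positional values:
Bit 0: 1 × 2^0 = 1
Bit 1: 1 × 2^1 = 2
Bit 2: 1 × 2^2 = 4
Bit 3: 1 × 2^3 = 8
Bit 4: 1 × 2^4 = 16
Bit 6: 1 × 2^6 = 64
Bit 7: 1 × 2^7 = 128
Bit 9: 1 × 2^9 = 512
Bit 10: 1 × 2^10 = 1024
Bit 12: 1 × 2^12 = 4096
Bit 14: 1 × 2^14 = 16384
Bit 15: 1 × 2^15 = 32768
Sum = 1 + 2 + 4 + 8 + 16 + 64 + 128 + 512 + 1024 + 4096 + 16384 + 32768
= 55007


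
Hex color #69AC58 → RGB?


Hex: #69AC58
R = 69₁₆ = 105
G = AC₁₆ = 172
B = 58₁₆ = 88
= RGB(105, 172, 88)


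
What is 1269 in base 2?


Divide by 2 repeatedly:
1269 ÷ 2 = 634 remainder 1
634 ÷ 2 = 317 remainder 0
317 ÷ 2 = 158 remainder 1
158 ÷ 2 = 79 remainder 0
79 ÷ 2 = 39 remainder 1
39 ÷ 2 = 19 remainder 1
19 ÷ 2 = 9 remainder 1
9 ÷ 2 = 4 remainder 1
4 ÷ 2 = 2 remainder 0
2 ÷ 2 = 1 remainder 0
1 ÷ 2 = 0 remainder 1
Reading remainders bottom-up:
= 10011110101


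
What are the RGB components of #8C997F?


Hex: #8C997F
R = 8C₁₆ = 140
G = 99₁₆ = 153
B = 7F₁₆ = 127
= RGB(140, 153, 127)


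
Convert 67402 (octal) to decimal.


Positional values:
Position 0: 2 × 8^0 = 2
Position 1: 0 × 8^1 = 0
Position 2: 4 × 8^2 = 256
Position 3: 7 × 8^3 = 3584
Position 4: 6 × 8^4 = 24576
Sum = 2 + 0 + 256 + 3584 + 24576
= 28418


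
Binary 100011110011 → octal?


Group into 3-bit groups: 100011110011
  100 = 4
  011 = 3
  110 = 6
  011 = 3
= 0o4363


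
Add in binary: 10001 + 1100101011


Align and add column by column (LSB to MSB, carry propagating):
  00000010001
+ 01100101011
  -----------
  col 0: 1 + 1 + 0 (carry in) = 2 → bit 0, carry out 1
  col 1: 0 + 1 + 1 (carry in) = 2 → bit 0, carry out 1
  col 2: 0 + 0 + 1 (carry in) = 1 → bit 1, carry out 0
  col 3: 0 + 1 + 0 (carry in) = 1 → bit 1, carry out 0
  col 4: 1 + 0 + 0 (carry in) = 1 → bit 1, carry out 0
  col 5: 0 + 1 + 0 (carry in) = 1 → bit 1, carry out 0
  col 6: 0 + 0 + 0 (carry in) = 0 → bit 0, carry out 0
  col 7: 0 + 0 + 0 (carry in) = 0 → bit 0, carry out 0
  col 8: 0 + 1 + 0 (carry in) = 1 → bit 1, carry out 0
  col 9: 0 + 1 + 0 (carry in) = 1 → bit 1, carry out 0
  col 10: 0 + 0 + 0 (carry in) = 0 → bit 0, carry out 0
Reading bits MSB→LSB: 01100111100
Strip leading zeros: 1100111100
= 1100111100


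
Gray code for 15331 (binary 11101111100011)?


Binary: 11101111100011
Gray code: G = B XOR (B >> 1)
B >> 1 = 01110111110001
11101111100011 XOR 01110111110001:
  1 XOR 0 = 1
  1 XOR 1 = 0
  1 XOR 1 = 0
  0 XOR 1 = 1
  1 XOR 0 = 1
  1 XOR 1 = 0
  1 XOR 1 = 0
  1 XOR 1 = 0
  1 XOR 1 = 0
  0 XOR 1 = 1
  0 XOR 0 = 0
  0 XOR 0 = 0
  1 XOR 0 = 1
  1 XOR 1 = 0
= 10011000010010


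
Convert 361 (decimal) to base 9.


Divide by 9 repeatedly:
361 ÷ 9 = 40 remainder 1
40 ÷ 9 = 4 remainder 4
4 ÷ 9 = 0 remainder 4
Reading remainders bottom-up:
= 441


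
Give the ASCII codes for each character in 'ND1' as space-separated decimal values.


String: 'ND1'  (3 characters)
Per-character ASCII lookup:
  'N': uppercase starts at 65: 'N' = 65 + 13 = 78
  'D': uppercase starts at 65: 'D' = 65 + 3 = 68
  '1': digits start at 48: '1' = 48 + 1 = 49
= 78 68 49


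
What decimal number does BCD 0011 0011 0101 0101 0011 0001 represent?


Each 4-bit group → digit:
  0011 → 3
  0011 → 3
  0101 → 5
  0101 → 5
  0011 → 3
  0001 → 1
= 335531


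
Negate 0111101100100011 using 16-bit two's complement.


Original: 0111101100100011
Step 1 - Invert all bits: 1000010011011100
Step 2 - Add 1: 1000010011011100 + 1
= 1000010011011101 (represents -31523)


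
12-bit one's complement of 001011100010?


Original: 001011100010
Invert all bits:
  bit 0: 0 → 1
  bit 1: 0 → 1
  bit 2: 1 → 0
  bit 3: 0 → 1
  bit 4: 1 → 0
  bit 5: 1 → 0
  bit 6: 1 → 0
  bit 7: 0 → 1
  bit 8: 0 → 1
  bit 9: 0 → 1
  bit 10: 1 → 0
  bit 11: 0 → 1
= 110100011101


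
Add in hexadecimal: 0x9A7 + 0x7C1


Align and add column by column (LSB to MSB, each column mod 16 with carry):
  09A7
+ 07C1
  ----
  col 0: 7(7) + 1(1) + 0 (carry in) = 8 → 8(8), carry out 0
  col 1: A(10) + C(12) + 0 (carry in) = 22 → 6(6), carry out 1
  col 2: 9(9) + 7(7) + 1 (carry in) = 17 → 1(1), carry out 1
  col 3: 0(0) + 0(0) + 1 (carry in) = 1 → 1(1), carry out 0
Reading digits MSB→LSB: 1168
Strip leading zeros: 1168
= 0x1168


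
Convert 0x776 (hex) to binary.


Each hex digit → 4 binary bits:
  7 = 0111
  7 = 0111
  6 = 0110
Concatenate: 0111 0111 0110
= 011101110110


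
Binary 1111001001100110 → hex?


Group into 4-bit nibbles: 1111001001100110
  1111 = F
  0010 = 2
  0110 = 6
  0110 = 6
= 0xF266


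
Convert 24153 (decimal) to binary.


Divide by 2 repeatedly:
24153 ÷ 2 = 12076 remainder 1
12076 ÷ 2 = 6038 remainder 0
6038 ÷ 2 = 3019 remainder 0
3019 ÷ 2 = 1509 remainder 1
1509 ÷ 2 = 754 remainder 1
754 ÷ 2 = 377 remainder 0
377 ÷ 2 = 188 remainder 1
188 ÷ 2 = 94 remainder 0
94 ÷ 2 = 47 remainder 0
47 ÷ 2 = 23 remainder 1
23 ÷ 2 = 11 remainder 1
11 ÷ 2 = 5 remainder 1
5 ÷ 2 = 2 remainder 1
2 ÷ 2 = 1 remainder 0
1 ÷ 2 = 0 remainder 1
Reading remainders bottom-up:
= 101111001011001


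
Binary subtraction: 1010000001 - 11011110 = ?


Align and subtract column by column (LSB to MSB, borrowing when needed):
  1010000001
- 0011011110
  ----------
  col 0: (1 - 0 borrow-in) - 0 → 1 - 0 = 1, borrow out 0
  col 1: (0 - 0 borrow-in) - 1 → borrow from next column: (0+2) - 1 = 1, borrow out 1
  col 2: (0 - 1 borrow-in) - 1 → borrow from next column: (-1+2) - 1 = 0, borrow out 1
  col 3: (0 - 1 borrow-in) - 1 → borrow from next column: (-1+2) - 1 = 0, borrow out 1
  col 4: (0 - 1 borrow-in) - 1 → borrow from next column: (-1+2) - 1 = 0, borrow out 1
  col 5: (0 - 1 borrow-in) - 0 → borrow from next column: (-1+2) - 0 = 1, borrow out 1
  col 6: (0 - 1 borrow-in) - 1 → borrow from next column: (-1+2) - 1 = 0, borrow out 1
  col 7: (1 - 1 borrow-in) - 1 → borrow from next column: (0+2) - 1 = 1, borrow out 1
  col 8: (0 - 1 borrow-in) - 0 → borrow from next column: (-1+2) - 0 = 1, borrow out 1
  col 9: (1 - 1 borrow-in) - 0 → 0 - 0 = 0, borrow out 0
Reading bits MSB→LSB: 0110100011
Strip leading zeros: 110100011
= 110100011


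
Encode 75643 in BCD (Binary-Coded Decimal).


Each digit → 4-bit binary:
  7 → 0111
  5 → 0101
  6 → 0110
  4 → 0100
  3 → 0011
= 0111 0101 0110 0100 0011


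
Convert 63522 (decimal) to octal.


Divide by 8 repeatedly:
63522 ÷ 8 = 7940 remainder 2
7940 ÷ 8 = 992 remainder 4
992 ÷ 8 = 124 remainder 0
124 ÷ 8 = 15 remainder 4
15 ÷ 8 = 1 remainder 7
1 ÷ 8 = 0 remainder 1
Reading remainders bottom-up:
= 0o174042


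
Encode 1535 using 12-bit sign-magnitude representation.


Sign bit: 0 (positive)
Magnitude: 1535 = 10111111111
= 010111111111


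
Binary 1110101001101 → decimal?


Positional values:
Bit 0: 1 × 2^0 = 1
Bit 2: 1 × 2^2 = 4
Bit 3: 1 × 2^3 = 8
Bit 6: 1 × 2^6 = 64
Bit 8: 1 × 2^8 = 256
Bit 10: 1 × 2^10 = 1024
Bit 11: 1 × 2^11 = 2048
Bit 12: 1 × 2^12 = 4096
Sum = 1 + 4 + 8 + 64 + 256 + 1024 + 2048 + 4096
= 7501


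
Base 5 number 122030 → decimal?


Positional values (base 5):
  0 × 5^0 = 0 × 1 = 0
  3 × 5^1 = 3 × 5 = 15
  0 × 5^2 = 0 × 25 = 0
  2 × 5^3 = 2 × 125 = 250
  2 × 5^4 = 2 × 625 = 1250
  1 × 5^5 = 1 × 3125 = 3125
Sum = 0 + 15 + 0 + 250 + 1250 + 3125
= 4640


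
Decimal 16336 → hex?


Divide by 16 repeatedly:
16336 ÷ 16 = 1021 remainder 0 (0)
1021 ÷ 16 = 63 remainder 13 (D)
63 ÷ 16 = 3 remainder 15 (F)
3 ÷ 16 = 0 remainder 3 (3)
Reading remainders bottom-up:
= 0x3FD0


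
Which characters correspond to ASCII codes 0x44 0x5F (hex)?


Codes (hex): 0x44 0x5F
Per-code ASCII lookup:
  0x44 = 68  (range 65-90: uppercase, 68 - 65 = 3) → 'D'
  0x5F = 95  (special character) → '_'
= 'D_'


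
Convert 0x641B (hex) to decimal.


Positional values:
Position 0: B × 16^0 = 11 × 1 = 11
Position 1: 1 × 16^1 = 1 × 16 = 16
Position 2: 4 × 16^2 = 4 × 256 = 1024
Position 3: 6 × 16^3 = 6 × 4096 = 24576
Sum = 11 + 16 + 1024 + 24576
= 25627


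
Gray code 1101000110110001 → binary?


Gray code: 1101000110110001
MSB stays the same: 1
Each subsequent bit = prev_binary XOR current_gray:
  B[1] = 1 XOR 1 = 0
  B[2] = 0 XOR 0 = 0
  B[3] = 0 XOR 1 = 1
  B[4] = 1 XOR 0 = 1
  B[5] = 1 XOR 0 = 1
  B[6] = 1 XOR 0 = 1
  B[7] = 1 XOR 1 = 0
  B[8] = 0 XOR 1 = 1
  B[9] = 1 XOR 0 = 1
  B[10] = 1 XOR 1 = 0
  B[11] = 0 XOR 1 = 1
  B[12] = 1 XOR 0 = 1
  B[13] = 1 XOR 0 = 1
  B[14] = 1 XOR 0 = 1
  B[15] = 1 XOR 1 = 0
= 1001111011011110 (40670 decimal)


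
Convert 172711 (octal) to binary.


Each octal digit → 3 binary bits:
  1 = 001
  7 = 111
  2 = 010
  7 = 111
  1 = 001
  1 = 001
Concatenate: 001 111 010 111 001 001
= 001111010111001001


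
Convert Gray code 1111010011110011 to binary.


Gray code: 1111010011110011
MSB stays the same: 1
Each subsequent bit = prev_binary XOR current_gray:
  B[1] = 1 XOR 1 = 0
  B[2] = 0 XOR 1 = 1
  B[3] = 1 XOR 1 = 0
  B[4] = 0 XOR 0 = 0
  B[5] = 0 XOR 1 = 1
  B[6] = 1 XOR 0 = 1
  B[7] = 1 XOR 0 = 1
  B[8] = 1 XOR 1 = 0
  B[9] = 0 XOR 1 = 1
  B[10] = 1 XOR 1 = 0
  B[11] = 0 XOR 1 = 1
  B[12] = 1 XOR 0 = 1
  B[13] = 1 XOR 0 = 1
  B[14] = 1 XOR 1 = 0
  B[15] = 0 XOR 1 = 1
= 1010011101011101 (42845 decimal)


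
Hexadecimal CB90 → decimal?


Positional values:
Position 0: 0 × 16^0 = 0 × 1 = 0
Position 1: 9 × 16^1 = 9 × 16 = 144
Position 2: B × 16^2 = 11 × 256 = 2816
Position 3: C × 16^3 = 12 × 4096 = 49152
Sum = 0 + 144 + 2816 + 49152
= 52112


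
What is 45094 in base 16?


Divide by 16 repeatedly:
45094 ÷ 16 = 2818 remainder 6 (6)
2818 ÷ 16 = 176 remainder 2 (2)
176 ÷ 16 = 11 remainder 0 (0)
11 ÷ 16 = 0 remainder 11 (B)
Reading remainders bottom-up:
= 0xB026


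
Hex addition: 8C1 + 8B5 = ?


Align and add column by column (LSB to MSB, each column mod 16 with carry):
  08C1
+ 08B5
  ----
  col 0: 1(1) + 5(5) + 0 (carry in) = 6 → 6(6), carry out 0
  col 1: C(12) + B(11) + 0 (carry in) = 23 → 7(7), carry out 1
  col 2: 8(8) + 8(8) + 1 (carry in) = 17 → 1(1), carry out 1
  col 3: 0(0) + 0(0) + 1 (carry in) = 1 → 1(1), carry out 0
Reading digits MSB→LSB: 1176
Strip leading zeros: 1176
= 0x1176


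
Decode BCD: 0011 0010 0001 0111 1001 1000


Each 4-bit group → digit:
  0011 → 3
  0010 → 2
  0001 → 1
  0111 → 7
  1001 → 9
  1000 → 8
= 321798


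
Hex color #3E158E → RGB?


Hex: #3E158E
R = 3E₁₆ = 62
G = 15₁₆ = 21
B = 8E₁₆ = 142
= RGB(62, 21, 142)


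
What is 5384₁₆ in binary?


Each hex digit → 4 binary bits:
  5 = 0101
  3 = 0011
  8 = 1000
  4 = 0100
Concatenate: 0101 0011 1000 0100
= 0101001110000100


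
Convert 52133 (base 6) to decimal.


Positional values (base 6):
  3 × 6^0 = 3 × 1 = 3
  3 × 6^1 = 3 × 6 = 18
  1 × 6^2 = 1 × 36 = 36
  2 × 6^3 = 2 × 216 = 432
  5 × 6^4 = 5 × 1296 = 6480
Sum = 3 + 18 + 36 + 432 + 6480
= 6969


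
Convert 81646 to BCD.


Each digit → 4-bit binary:
  8 → 1000
  1 → 0001
  6 → 0110
  4 → 0100
  6 → 0110
= 1000 0001 0110 0100 0110


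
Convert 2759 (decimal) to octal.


Divide by 8 repeatedly:
2759 ÷ 8 = 344 remainder 7
344 ÷ 8 = 43 remainder 0
43 ÷ 8 = 5 remainder 3
5 ÷ 8 = 0 remainder 5
Reading remainders bottom-up:
= 0o5307


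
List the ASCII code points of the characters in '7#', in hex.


String: '7#'  (2 characters)
Per-character ASCII lookup:
  '7': digits start at 48: '7' = 48 + 7 = 55 → 0x37
  '#': special character: '#' = 35 → 0x23
= 0x37 0x23


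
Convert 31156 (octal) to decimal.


Positional values:
Position 0: 6 × 8^0 = 6
Position 1: 5 × 8^1 = 40
Position 2: 1 × 8^2 = 64
Position 3: 1 × 8^3 = 512
Position 4: 3 × 8^4 = 12288
Sum = 6 + 40 + 64 + 512 + 12288
= 12910


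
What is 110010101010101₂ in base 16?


Group into 4-bit nibbles: 0110010101010101
  0110 = 6
  0101 = 5
  0101 = 5
  0101 = 5
= 0x6555


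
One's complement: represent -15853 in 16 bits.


Original: 0011110111101101
Invert all bits:
  bit 0: 0 → 1
  bit 1: 0 → 1
  bit 2: 1 → 0
  bit 3: 1 → 0
  bit 4: 1 → 0
  bit 5: 1 → 0
  bit 6: 0 → 1
  bit 7: 1 → 0
  bit 8: 1 → 0
  bit 9: 1 → 0
  bit 10: 1 → 0
  bit 11: 0 → 1
  bit 12: 1 → 0
  bit 13: 1 → 0
  bit 14: 0 → 1
  bit 15: 1 → 0
= 1100001000010010


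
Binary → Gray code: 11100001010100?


Binary: 11100001010100
Gray code: G = B XOR (B >> 1)
B >> 1 = 01110000101010
11100001010100 XOR 01110000101010:
  1 XOR 0 = 1
  1 XOR 1 = 0
  1 XOR 1 = 0
  0 XOR 1 = 1
  0 XOR 0 = 0
  0 XOR 0 = 0
  0 XOR 0 = 0
  1 XOR 0 = 1
  0 XOR 1 = 1
  1 XOR 0 = 1
  0 XOR 1 = 1
  1 XOR 0 = 1
  0 XOR 1 = 1
  0 XOR 0 = 0
= 10010001111110


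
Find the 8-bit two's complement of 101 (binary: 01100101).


Original: 01100101
Step 1 - Invert all bits: 10011010
Step 2 - Add 1: 10011010 + 1
= 10011011 (represents -101)


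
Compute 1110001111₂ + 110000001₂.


Align and add column by column (LSB to MSB, carry propagating):
  01110001111
+ 00110000001
  -----------
  col 0: 1 + 1 + 0 (carry in) = 2 → bit 0, carry out 1
  col 1: 1 + 0 + 1 (carry in) = 2 → bit 0, carry out 1
  col 2: 1 + 0 + 1 (carry in) = 2 → bit 0, carry out 1
  col 3: 1 + 0 + 1 (carry in) = 2 → bit 0, carry out 1
  col 4: 0 + 0 + 1 (carry in) = 1 → bit 1, carry out 0
  col 5: 0 + 0 + 0 (carry in) = 0 → bit 0, carry out 0
  col 6: 0 + 0 + 0 (carry in) = 0 → bit 0, carry out 0
  col 7: 1 + 1 + 0 (carry in) = 2 → bit 0, carry out 1
  col 8: 1 + 1 + 1 (carry in) = 3 → bit 1, carry out 1
  col 9: 1 + 0 + 1 (carry in) = 2 → bit 0, carry out 1
  col 10: 0 + 0 + 1 (carry in) = 1 → bit 1, carry out 0
Reading bits MSB→LSB: 10100010000
Strip leading zeros: 10100010000
= 10100010000


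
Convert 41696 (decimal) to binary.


Divide by 2 repeatedly:
41696 ÷ 2 = 20848 remainder 0
20848 ÷ 2 = 10424 remainder 0
10424 ÷ 2 = 5212 remainder 0
5212 ÷ 2 = 2606 remainder 0
2606 ÷ 2 = 1303 remainder 0
1303 ÷ 2 = 651 remainder 1
651 ÷ 2 = 325 remainder 1
325 ÷ 2 = 162 remainder 1
162 ÷ 2 = 81 remainder 0
81 ÷ 2 = 40 remainder 1
40 ÷ 2 = 20 remainder 0
20 ÷ 2 = 10 remainder 0
10 ÷ 2 = 5 remainder 0
5 ÷ 2 = 2 remainder 1
2 ÷ 2 = 1 remainder 0
1 ÷ 2 = 0 remainder 1
Reading remainders bottom-up:
= 1010001011100000


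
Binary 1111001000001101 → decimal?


Positional values:
Bit 0: 1 × 2^0 = 1
Bit 2: 1 × 2^2 = 4
Bit 3: 1 × 2^3 = 8
Bit 9: 1 × 2^9 = 512
Bit 12: 1 × 2^12 = 4096
Bit 13: 1 × 2^13 = 8192
Bit 14: 1 × 2^14 = 16384
Bit 15: 1 × 2^15 = 32768
Sum = 1 + 4 + 8 + 512 + 4096 + 8192 + 16384 + 32768
= 61965


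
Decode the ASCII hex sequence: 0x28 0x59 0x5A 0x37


Codes (hex): 0x28 0x59 0x5A 0x37
Per-code ASCII lookup:
  0x28 = 40  (special character) → '('
  0x59 = 89  (range 65-90: uppercase, 89 - 65 = 24) → 'Y'
  0x5A = 90  (range 65-90: uppercase, 90 - 65 = 25) → 'Z'
  0x37 = 55  (range 48-57: digits, 55 - 48 = 7) → '7'
= '(YZ7'


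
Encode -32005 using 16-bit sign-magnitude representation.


Sign bit: 1 (negative)
Magnitude: 32005 = 111110100000101
= 1111110100000101


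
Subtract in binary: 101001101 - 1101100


Align and subtract column by column (LSB to MSB, borrowing when needed):
  101001101
- 001101100
  ---------
  col 0: (1 - 0 borrow-in) - 0 → 1 - 0 = 1, borrow out 0
  col 1: (0 - 0 borrow-in) - 0 → 0 - 0 = 0, borrow out 0
  col 2: (1 - 0 borrow-in) - 1 → 1 - 1 = 0, borrow out 0
  col 3: (1 - 0 borrow-in) - 1 → 1 - 1 = 0, borrow out 0
  col 4: (0 - 0 borrow-in) - 0 → 0 - 0 = 0, borrow out 0
  col 5: (0 - 0 borrow-in) - 1 → borrow from next column: (0+2) - 1 = 1, borrow out 1
  col 6: (1 - 1 borrow-in) - 1 → borrow from next column: (0+2) - 1 = 1, borrow out 1
  col 7: (0 - 1 borrow-in) - 0 → borrow from next column: (-1+2) - 0 = 1, borrow out 1
  col 8: (1 - 1 borrow-in) - 0 → 0 - 0 = 0, borrow out 0
Reading bits MSB→LSB: 011100001
Strip leading zeros: 11100001
= 11100001


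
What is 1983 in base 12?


Divide by 12 repeatedly:
1983 ÷ 12 = 165 remainder 3
165 ÷ 12 = 13 remainder 9
13 ÷ 12 = 1 remainder 1
1 ÷ 12 = 0 remainder 1
Reading remainders bottom-up:
= 1193


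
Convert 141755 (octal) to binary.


Each octal digit → 3 binary bits:
  1 = 001
  4 = 100
  1 = 001
  7 = 111
  5 = 101
  5 = 101
Concatenate: 001 100 001 111 101 101
= 001100001111101101


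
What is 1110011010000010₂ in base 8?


Group into 3-bit groups: 001110011010000010
  001 = 1
  110 = 6
  011 = 3
  010 = 2
  000 = 0
  010 = 2
= 0o163202


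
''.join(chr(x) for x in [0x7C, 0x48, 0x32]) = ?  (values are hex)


Codes (hex): 0x7C 0x48 0x32
Per-code ASCII lookup:
  0x7C = 124  (special character) → '|'
  0x48 = 72  (range 65-90: uppercase, 72 - 65 = 7) → 'H'
  0x32 = 50  (range 48-57: digits, 50 - 48 = 2) → '2'
= '|H2'


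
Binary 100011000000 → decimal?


Positional values:
Bit 6: 1 × 2^6 = 64
Bit 7: 1 × 2^7 = 128
Bit 11: 1 × 2^11 = 2048
Sum = 64 + 128 + 2048
= 2240


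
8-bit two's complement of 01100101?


Original: 01100101
Step 1 - Invert all bits: 10011010
Step 2 - Add 1: 10011010 + 1
= 10011011 (represents -101)


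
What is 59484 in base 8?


Divide by 8 repeatedly:
59484 ÷ 8 = 7435 remainder 4
7435 ÷ 8 = 929 remainder 3
929 ÷ 8 = 116 remainder 1
116 ÷ 8 = 14 remainder 4
14 ÷ 8 = 1 remainder 6
1 ÷ 8 = 0 remainder 1
Reading remainders bottom-up:
= 0o164134


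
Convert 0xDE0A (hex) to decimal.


Positional values:
Position 0: A × 16^0 = 10 × 1 = 10
Position 1: 0 × 16^1 = 0 × 16 = 0
Position 2: E × 16^2 = 14 × 256 = 3584
Position 3: D × 16^3 = 13 × 4096 = 53248
Sum = 10 + 0 + 3584 + 53248
= 56842


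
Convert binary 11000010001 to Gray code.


Binary: 11000010001
Gray code: G = B XOR (B >> 1)
B >> 1 = 01100001000
11000010001 XOR 01100001000:
  1 XOR 0 = 1
  1 XOR 1 = 0
  0 XOR 1 = 1
  0 XOR 0 = 0
  0 XOR 0 = 0
  0 XOR 0 = 0
  1 XOR 0 = 1
  0 XOR 1 = 1
  0 XOR 0 = 0
  0 XOR 0 = 0
  1 XOR 0 = 1
= 10100011001


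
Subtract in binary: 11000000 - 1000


Align and subtract column by column (LSB to MSB, borrowing when needed):
  11000000
- 00001000
  --------
  col 0: (0 - 0 borrow-in) - 0 → 0 - 0 = 0, borrow out 0
  col 1: (0 - 0 borrow-in) - 0 → 0 - 0 = 0, borrow out 0
  col 2: (0 - 0 borrow-in) - 0 → 0 - 0 = 0, borrow out 0
  col 3: (0 - 0 borrow-in) - 1 → borrow from next column: (0+2) - 1 = 1, borrow out 1
  col 4: (0 - 1 borrow-in) - 0 → borrow from next column: (-1+2) - 0 = 1, borrow out 1
  col 5: (0 - 1 borrow-in) - 0 → borrow from next column: (-1+2) - 0 = 1, borrow out 1
  col 6: (1 - 1 borrow-in) - 0 → 0 - 0 = 0, borrow out 0
  col 7: (1 - 0 borrow-in) - 0 → 1 - 0 = 1, borrow out 0
Reading bits MSB→LSB: 10111000
Strip leading zeros: 10111000
= 10111000


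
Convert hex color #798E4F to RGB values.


Hex: #798E4F
R = 79₁₆ = 121
G = 8E₁₆ = 142
B = 4F₁₆ = 79
= RGB(121, 142, 79)


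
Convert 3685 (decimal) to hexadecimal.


Divide by 16 repeatedly:
3685 ÷ 16 = 230 remainder 5 (5)
230 ÷ 16 = 14 remainder 6 (6)
14 ÷ 16 = 0 remainder 14 (E)
Reading remainders bottom-up:
= 0xE65


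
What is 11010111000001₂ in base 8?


Group into 3-bit groups: 011010111000001
  011 = 3
  010 = 2
  111 = 7
  000 = 0
  001 = 1
= 0o32701


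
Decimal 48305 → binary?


Divide by 2 repeatedly:
48305 ÷ 2 = 24152 remainder 1
24152 ÷ 2 = 12076 remainder 0
12076 ÷ 2 = 6038 remainder 0
6038 ÷ 2 = 3019 remainder 0
3019 ÷ 2 = 1509 remainder 1
1509 ÷ 2 = 754 remainder 1
754 ÷ 2 = 377 remainder 0
377 ÷ 2 = 188 remainder 1
188 ÷ 2 = 94 remainder 0
94 ÷ 2 = 47 remainder 0
47 ÷ 2 = 23 remainder 1
23 ÷ 2 = 11 remainder 1
11 ÷ 2 = 5 remainder 1
5 ÷ 2 = 2 remainder 1
2 ÷ 2 = 1 remainder 0
1 ÷ 2 = 0 remainder 1
Reading remainders bottom-up:
= 1011110010110001


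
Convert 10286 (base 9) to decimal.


Positional values (base 9):
  6 × 9^0 = 6 × 1 = 6
  8 × 9^1 = 8 × 9 = 72
  2 × 9^2 = 2 × 81 = 162
  0 × 9^3 = 0 × 729 = 0
  1 × 9^4 = 1 × 6561 = 6561
Sum = 6 + 72 + 162 + 0 + 6561
= 6801


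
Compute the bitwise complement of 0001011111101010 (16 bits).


Original: 0001011111101010
Invert all bits:
  bit 0: 0 → 1
  bit 1: 0 → 1
  bit 2: 0 → 1
  bit 3: 1 → 0
  bit 4: 0 → 1
  bit 5: 1 → 0
  bit 6: 1 → 0
  bit 7: 1 → 0
  bit 8: 1 → 0
  bit 9: 1 → 0
  bit 10: 1 → 0
  bit 11: 0 → 1
  bit 12: 1 → 0
  bit 13: 0 → 1
  bit 14: 1 → 0
  bit 15: 0 → 1
= 1110100000010101


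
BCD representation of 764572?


Each digit → 4-bit binary:
  7 → 0111
  6 → 0110
  4 → 0100
  5 → 0101
  7 → 0111
  2 → 0010
= 0111 0110 0100 0101 0111 0010


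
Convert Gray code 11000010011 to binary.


Gray code: 11000010011
MSB stays the same: 1
Each subsequent bit = prev_binary XOR current_gray:
  B[1] = 1 XOR 1 = 0
  B[2] = 0 XOR 0 = 0
  B[3] = 0 XOR 0 = 0
  B[4] = 0 XOR 0 = 0
  B[5] = 0 XOR 0 = 0
  B[6] = 0 XOR 1 = 1
  B[7] = 1 XOR 0 = 1
  B[8] = 1 XOR 0 = 1
  B[9] = 1 XOR 1 = 0
  B[10] = 0 XOR 1 = 1
= 10000011101 (1053 decimal)


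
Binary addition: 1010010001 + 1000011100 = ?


Align and add column by column (LSB to MSB, carry propagating):
  01010010001
+ 01000011100
  -----------
  col 0: 1 + 0 + 0 (carry in) = 1 → bit 1, carry out 0
  col 1: 0 + 0 + 0 (carry in) = 0 → bit 0, carry out 0
  col 2: 0 + 1 + 0 (carry in) = 1 → bit 1, carry out 0
  col 3: 0 + 1 + 0 (carry in) = 1 → bit 1, carry out 0
  col 4: 1 + 1 + 0 (carry in) = 2 → bit 0, carry out 1
  col 5: 0 + 0 + 1 (carry in) = 1 → bit 1, carry out 0
  col 6: 0 + 0 + 0 (carry in) = 0 → bit 0, carry out 0
  col 7: 1 + 0 + 0 (carry in) = 1 → bit 1, carry out 0
  col 8: 0 + 0 + 0 (carry in) = 0 → bit 0, carry out 0
  col 9: 1 + 1 + 0 (carry in) = 2 → bit 0, carry out 1
  col 10: 0 + 0 + 1 (carry in) = 1 → bit 1, carry out 0
Reading bits MSB→LSB: 10010101101
Strip leading zeros: 10010101101
= 10010101101


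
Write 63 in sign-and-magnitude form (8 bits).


Sign bit: 0 (positive)
Magnitude: 63 = 0111111
= 00111111


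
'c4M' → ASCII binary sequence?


String: 'c4M'  (3 characters)
Per-character ASCII lookup:
  'c': lowercase starts at 97: 'c' = 97 + 2 = 99 → 1100011
  '4': digits start at 48: '4' = 48 + 4 = 52 → 110100
  'M': uppercase starts at 65: 'M' = 65 + 12 = 77 → 1001101
= 1100011 110100 1001101


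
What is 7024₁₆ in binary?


Each hex digit → 4 binary bits:
  7 = 0111
  0 = 0000
  2 = 0010
  4 = 0100
Concatenate: 0111 0000 0010 0100
= 0111000000100100


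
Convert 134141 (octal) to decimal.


Positional values:
Position 0: 1 × 8^0 = 1
Position 1: 4 × 8^1 = 32
Position 2: 1 × 8^2 = 64
Position 3: 4 × 8^3 = 2048
Position 4: 3 × 8^4 = 12288
Position 5: 1 × 8^5 = 32768
Sum = 1 + 32 + 64 + 2048 + 12288 + 32768
= 47201


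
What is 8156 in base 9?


Divide by 9 repeatedly:
8156 ÷ 9 = 906 remainder 2
906 ÷ 9 = 100 remainder 6
100 ÷ 9 = 11 remainder 1
11 ÷ 9 = 1 remainder 2
1 ÷ 9 = 0 remainder 1
Reading remainders bottom-up:
= 12162


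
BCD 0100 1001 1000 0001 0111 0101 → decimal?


Each 4-bit group → digit:
  0100 → 4
  1001 → 9
  1000 → 8
  0001 → 1
  0111 → 7
  0101 → 5
= 498175


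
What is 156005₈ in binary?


Each octal digit → 3 binary bits:
  1 = 001
  5 = 101
  6 = 110
  0 = 000
  0 = 000
  5 = 101
Concatenate: 001 101 110 000 000 101
= 001101110000000101


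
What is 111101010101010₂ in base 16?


Group into 4-bit nibbles: 0111101010101010
  0111 = 7
  1010 = A
  1010 = A
  1010 = A
= 0x7AAA


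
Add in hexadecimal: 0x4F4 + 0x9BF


Align and add column by column (LSB to MSB, each column mod 16 with carry):
  04F4
+ 09BF
  ----
  col 0: 4(4) + F(15) + 0 (carry in) = 19 → 3(3), carry out 1
  col 1: F(15) + B(11) + 1 (carry in) = 27 → B(11), carry out 1
  col 2: 4(4) + 9(9) + 1 (carry in) = 14 → E(14), carry out 0
  col 3: 0(0) + 0(0) + 0 (carry in) = 0 → 0(0), carry out 0
Reading digits MSB→LSB: 0EB3
Strip leading zeros: EB3
= 0xEB3


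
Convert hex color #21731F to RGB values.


Hex: #21731F
R = 21₁₆ = 33
G = 73₁₆ = 115
B = 1F₁₆ = 31
= RGB(33, 115, 31)


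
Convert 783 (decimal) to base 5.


Divide by 5 repeatedly:
783 ÷ 5 = 156 remainder 3
156 ÷ 5 = 31 remainder 1
31 ÷ 5 = 6 remainder 1
6 ÷ 5 = 1 remainder 1
1 ÷ 5 = 0 remainder 1
Reading remainders bottom-up:
= 11113


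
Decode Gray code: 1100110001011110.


Gray code: 1100110001011110
MSB stays the same: 1
Each subsequent bit = prev_binary XOR current_gray:
  B[1] = 1 XOR 1 = 0
  B[2] = 0 XOR 0 = 0
  B[3] = 0 XOR 0 = 0
  B[4] = 0 XOR 1 = 1
  B[5] = 1 XOR 1 = 0
  B[6] = 0 XOR 0 = 0
  B[7] = 0 XOR 0 = 0
  B[8] = 0 XOR 0 = 0
  B[9] = 0 XOR 1 = 1
  B[10] = 1 XOR 0 = 1
  B[11] = 1 XOR 1 = 0
  B[12] = 0 XOR 1 = 1
  B[13] = 1 XOR 1 = 0
  B[14] = 0 XOR 1 = 1
  B[15] = 1 XOR 0 = 1
= 1000100001101011 (34923 decimal)


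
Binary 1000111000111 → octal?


Group into 3-bit groups: 001000111000111
  001 = 1
  000 = 0
  111 = 7
  000 = 0
  111 = 7
= 0o10707


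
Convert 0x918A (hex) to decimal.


Positional values:
Position 0: A × 16^0 = 10 × 1 = 10
Position 1: 8 × 16^1 = 8 × 16 = 128
Position 2: 1 × 16^2 = 1 × 256 = 256
Position 3: 9 × 16^3 = 9 × 4096 = 36864
Sum = 10 + 128 + 256 + 36864
= 37258


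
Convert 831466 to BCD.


Each digit → 4-bit binary:
  8 → 1000
  3 → 0011
  1 → 0001
  4 → 0100
  6 → 0110
  6 → 0110
= 1000 0011 0001 0100 0110 0110


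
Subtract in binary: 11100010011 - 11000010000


Align and subtract column by column (LSB to MSB, borrowing when needed):
  11100010011
- 11000010000
  -----------
  col 0: (1 - 0 borrow-in) - 0 → 1 - 0 = 1, borrow out 0
  col 1: (1 - 0 borrow-in) - 0 → 1 - 0 = 1, borrow out 0
  col 2: (0 - 0 borrow-in) - 0 → 0 - 0 = 0, borrow out 0
  col 3: (0 - 0 borrow-in) - 0 → 0 - 0 = 0, borrow out 0
  col 4: (1 - 0 borrow-in) - 1 → 1 - 1 = 0, borrow out 0
  col 5: (0 - 0 borrow-in) - 0 → 0 - 0 = 0, borrow out 0
  col 6: (0 - 0 borrow-in) - 0 → 0 - 0 = 0, borrow out 0
  col 7: (0 - 0 borrow-in) - 0 → 0 - 0 = 0, borrow out 0
  col 8: (1 - 0 borrow-in) - 0 → 1 - 0 = 1, borrow out 0
  col 9: (1 - 0 borrow-in) - 1 → 1 - 1 = 0, borrow out 0
  col 10: (1 - 0 borrow-in) - 1 → 1 - 1 = 0, borrow out 0
Reading bits MSB→LSB: 00100000011
Strip leading zeros: 100000011
= 100000011
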